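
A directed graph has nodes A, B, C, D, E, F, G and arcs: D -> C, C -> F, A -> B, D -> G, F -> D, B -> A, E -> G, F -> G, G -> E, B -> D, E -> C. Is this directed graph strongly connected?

No

There is no directed path from G to A, so the graph is not strongly connected.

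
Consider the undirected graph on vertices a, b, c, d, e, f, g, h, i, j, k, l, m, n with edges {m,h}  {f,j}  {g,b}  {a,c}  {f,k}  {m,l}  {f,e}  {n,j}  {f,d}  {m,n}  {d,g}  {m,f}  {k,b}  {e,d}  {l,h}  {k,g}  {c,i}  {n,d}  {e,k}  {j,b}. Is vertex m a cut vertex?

Deleting m raises the number of components from 2 to 3, so m is a cut vertex.

Yes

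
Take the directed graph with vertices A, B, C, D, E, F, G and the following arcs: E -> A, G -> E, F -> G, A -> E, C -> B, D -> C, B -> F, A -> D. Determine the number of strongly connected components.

{A, B, C, D, E, F, G} are all mutually reachable — one SCC of size 7.
That gives 1 strongly connected component.

1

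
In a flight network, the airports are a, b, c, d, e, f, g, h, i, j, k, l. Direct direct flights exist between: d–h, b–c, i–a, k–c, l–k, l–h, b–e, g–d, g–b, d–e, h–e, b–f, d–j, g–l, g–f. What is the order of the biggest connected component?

10

Starting from a we can reach a, i. That is one component of size 2.
Starting from b we can reach b, c, d, e, f, g, h, j, k, l. That is one component of size 10.
The largest has 10 vertices.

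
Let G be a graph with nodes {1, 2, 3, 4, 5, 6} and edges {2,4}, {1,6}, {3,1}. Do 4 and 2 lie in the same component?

Yes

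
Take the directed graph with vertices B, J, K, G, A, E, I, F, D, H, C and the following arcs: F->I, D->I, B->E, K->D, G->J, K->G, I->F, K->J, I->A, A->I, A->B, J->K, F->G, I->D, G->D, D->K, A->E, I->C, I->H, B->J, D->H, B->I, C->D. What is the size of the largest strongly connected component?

9

{A, B, C, D, F, G, I, J, K} are all mutually reachable — one SCC of size 9.
{E} is an SCC by itself.
{H} is an SCC by itself.
The largest has 9 vertices.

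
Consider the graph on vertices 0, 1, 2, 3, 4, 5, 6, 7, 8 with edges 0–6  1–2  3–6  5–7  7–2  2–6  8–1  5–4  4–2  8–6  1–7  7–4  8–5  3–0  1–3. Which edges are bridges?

none

The edges on the cycle 1-7-4-2-1 are not bridges since each lies on that cycle.
Every edge lies on some cycle, so there are no bridges.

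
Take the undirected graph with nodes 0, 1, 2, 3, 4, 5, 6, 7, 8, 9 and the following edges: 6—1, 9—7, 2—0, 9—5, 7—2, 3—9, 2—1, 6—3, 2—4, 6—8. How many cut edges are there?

4

The edges on the cycle 6-3-9-7-2-1-6 are not bridges since each lies on that cycle.
But removing 6—8 disconnects 6 from 8; removing 2—4 disconnects 2 from 4; removing 5—9 disconnects 5 from 9; removing 0—2 disconnects 0 from 2 — these are bridges.
That makes 4 bridges.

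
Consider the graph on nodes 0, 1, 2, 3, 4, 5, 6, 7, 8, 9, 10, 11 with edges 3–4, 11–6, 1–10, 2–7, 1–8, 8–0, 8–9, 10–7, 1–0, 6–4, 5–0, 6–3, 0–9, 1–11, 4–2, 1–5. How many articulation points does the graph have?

1

Removing 1 increases the component count from 1 to 2, so 1 is a cut vertex.
By contrast removing 2 leaves 1 component; it is not a cut vertex. No other vertex is a cut vertex either.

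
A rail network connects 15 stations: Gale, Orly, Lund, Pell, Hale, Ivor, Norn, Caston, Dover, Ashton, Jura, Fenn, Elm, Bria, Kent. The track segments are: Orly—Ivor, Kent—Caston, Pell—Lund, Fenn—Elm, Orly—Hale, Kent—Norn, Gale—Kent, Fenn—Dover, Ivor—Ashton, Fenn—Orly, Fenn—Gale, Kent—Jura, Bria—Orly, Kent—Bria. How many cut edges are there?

9

The edges on the cycle Fenn-Gale-Kent-Bria-Orly-Fenn are not bridges since each lies on that cycle.
But removing Jura—Kent disconnects Jura from Kent; removing Ashton—Ivor disconnects Ashton from Ivor; removing Kent—Norn disconnects Kent from Norn; removing Pell—Lund disconnects Pell from Lund — these are bridges.
In total 9 edges are bridges.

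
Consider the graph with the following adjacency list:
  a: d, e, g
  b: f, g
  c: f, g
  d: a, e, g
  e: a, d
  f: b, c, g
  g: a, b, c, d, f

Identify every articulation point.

g

Removing g increases the component count from 1 to 2, so g is a cut vertex.
By contrast removing c leaves 1 component; it is not a cut vertex. No other vertex is a cut vertex either.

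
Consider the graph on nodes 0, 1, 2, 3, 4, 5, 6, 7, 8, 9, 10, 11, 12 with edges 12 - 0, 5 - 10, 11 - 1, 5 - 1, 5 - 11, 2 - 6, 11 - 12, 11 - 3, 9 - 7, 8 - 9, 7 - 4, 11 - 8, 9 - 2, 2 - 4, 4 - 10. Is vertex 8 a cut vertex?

No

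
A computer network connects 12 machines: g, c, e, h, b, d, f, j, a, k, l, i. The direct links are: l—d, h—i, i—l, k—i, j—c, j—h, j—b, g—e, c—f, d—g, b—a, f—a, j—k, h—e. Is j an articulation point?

Yes

Deleting j raises the number of components from 1 to 2, so j is a cut vertex.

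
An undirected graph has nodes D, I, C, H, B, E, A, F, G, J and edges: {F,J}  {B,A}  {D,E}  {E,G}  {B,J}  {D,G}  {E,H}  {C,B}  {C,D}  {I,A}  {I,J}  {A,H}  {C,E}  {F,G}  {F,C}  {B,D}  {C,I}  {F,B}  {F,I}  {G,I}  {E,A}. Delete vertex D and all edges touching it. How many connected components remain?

With D gone, the remaining components are: {A, B, C, E, F, G, H, I, J}.
That is 1 component.

1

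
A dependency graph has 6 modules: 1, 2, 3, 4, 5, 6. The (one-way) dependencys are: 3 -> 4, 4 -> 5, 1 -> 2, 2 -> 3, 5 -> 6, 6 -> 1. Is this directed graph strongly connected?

From 2 we can reach every vertex (1, 2, 3, 4, 5, 6), and every vertex can reach 2 (1, 2, 3, 4, 5, 6). So the whole graph is one strongly connected component.

Yes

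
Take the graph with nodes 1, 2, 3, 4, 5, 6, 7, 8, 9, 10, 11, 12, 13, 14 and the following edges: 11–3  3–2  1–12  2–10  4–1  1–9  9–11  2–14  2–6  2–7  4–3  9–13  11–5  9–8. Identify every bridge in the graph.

The edges on the cycle 4-1-9-11-3-4 are not bridges since each lies on that cycle.
But removing 3–2 disconnects 3 from 2; removing 11–5 disconnects 11 from 5; removing 10–2 disconnects 10 from 2; removing 6–2 disconnects 6 from 2 — these are bridges.
In total 9 edges are bridges.

1-12, 10-2, 11-5, 13-9, 14-2, 2-3, 2-6, 2-7, 8-9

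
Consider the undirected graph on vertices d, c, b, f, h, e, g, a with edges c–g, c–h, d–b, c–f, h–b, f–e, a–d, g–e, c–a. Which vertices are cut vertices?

Removing c increases the component count from 1 to 2, so c is a cut vertex.
By contrast removing b leaves 1 component; it is not a cut vertex. No other vertex is a cut vertex either.

c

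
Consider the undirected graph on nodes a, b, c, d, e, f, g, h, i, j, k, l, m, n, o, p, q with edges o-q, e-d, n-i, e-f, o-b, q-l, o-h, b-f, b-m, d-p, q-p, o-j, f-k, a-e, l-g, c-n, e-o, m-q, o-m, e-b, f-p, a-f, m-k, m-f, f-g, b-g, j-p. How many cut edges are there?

3

The edges on the cycle a-e-o-j-p-f-a are not bridges since each lies on that cycle.
But removing h-o disconnects h from o; removing c-n disconnects c from n; removing i-n disconnects i from n — these are bridges.
That makes 3 bridges.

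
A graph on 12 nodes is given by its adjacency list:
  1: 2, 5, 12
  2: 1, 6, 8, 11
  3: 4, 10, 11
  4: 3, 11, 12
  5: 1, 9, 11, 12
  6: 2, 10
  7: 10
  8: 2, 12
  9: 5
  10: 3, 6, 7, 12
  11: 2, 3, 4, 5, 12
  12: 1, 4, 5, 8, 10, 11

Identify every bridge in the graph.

The edges on the cycle 12-10-6-2-11-5-12 are not bridges since each lies on that cycle.
But removing 10-7 disconnects 10 from 7; removing 9-5 disconnects 9 from 5 — these are bridges.

10-7, 5-9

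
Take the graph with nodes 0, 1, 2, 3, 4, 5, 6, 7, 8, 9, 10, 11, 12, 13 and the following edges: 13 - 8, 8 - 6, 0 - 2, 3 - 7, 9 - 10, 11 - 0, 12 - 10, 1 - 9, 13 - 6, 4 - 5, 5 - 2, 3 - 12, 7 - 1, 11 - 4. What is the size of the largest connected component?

6

Starting from 6 we can reach 6, 8, 13. That is one component of size 3.
Starting from 0 we can reach 0, 2, 4, 5, 11. That is one component of size 5.
Starting from 1 we can reach 1, 3, 7, 9, 10, 12. That is one component of size 6.
The largest has 6 vertices.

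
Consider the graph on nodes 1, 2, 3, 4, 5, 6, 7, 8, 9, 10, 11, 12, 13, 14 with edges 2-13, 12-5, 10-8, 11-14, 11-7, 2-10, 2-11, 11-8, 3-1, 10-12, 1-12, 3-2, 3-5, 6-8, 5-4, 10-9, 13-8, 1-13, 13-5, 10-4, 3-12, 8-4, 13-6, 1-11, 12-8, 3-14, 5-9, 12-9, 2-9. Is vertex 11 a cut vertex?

Deleting 11 raises the number of components from 1 to 2, so 11 is a cut vertex.

Yes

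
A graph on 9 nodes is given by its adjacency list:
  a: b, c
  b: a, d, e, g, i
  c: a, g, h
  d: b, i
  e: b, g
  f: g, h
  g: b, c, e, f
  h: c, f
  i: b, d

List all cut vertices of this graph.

b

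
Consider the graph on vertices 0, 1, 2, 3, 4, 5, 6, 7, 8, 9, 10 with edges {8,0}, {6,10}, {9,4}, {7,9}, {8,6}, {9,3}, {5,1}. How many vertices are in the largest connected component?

2 is isolated — a component by itself.
Starting from 1 we can reach 1, 5. That is one component of size 2.
Starting from 0 we can reach 0, 6, 8, 10. That is one component of size 4.
Starting from 3 we can reach 3, 4, 7, 9. That is one component of size 4.
The largest has 4 vertices.

4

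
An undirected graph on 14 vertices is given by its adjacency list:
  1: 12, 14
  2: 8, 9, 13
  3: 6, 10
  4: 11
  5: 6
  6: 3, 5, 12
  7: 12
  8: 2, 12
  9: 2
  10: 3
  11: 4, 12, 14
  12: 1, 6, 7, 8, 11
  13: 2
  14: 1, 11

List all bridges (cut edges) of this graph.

The edges on the cycle 14-1-12-11-14 are not bridges since each lies on that cycle.
But removing 6-12 disconnects 6 from 12; removing 9-2 disconnects 9 from 2; removing 2-13 disconnects 2 from 13; removing 12-8 disconnects 12 from 8 — these are bridges.
In total 10 edges are bridges.

10-3, 11-4, 12-6, 12-7, 12-8, 13-2, 2-8, 2-9, 3-6, 5-6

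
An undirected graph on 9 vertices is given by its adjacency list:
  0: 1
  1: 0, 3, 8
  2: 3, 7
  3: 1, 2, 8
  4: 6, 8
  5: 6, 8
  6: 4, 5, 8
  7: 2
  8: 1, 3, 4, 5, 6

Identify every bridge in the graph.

The edges on the cycle 8-5-6-8 are not bridges since each lies on that cycle.
But removing 3-2 disconnects 3 from 2; removing 7-2 disconnects 7 from 2; removing 1-0 disconnects 1 from 0 — these are bridges.

0-1, 2-3, 2-7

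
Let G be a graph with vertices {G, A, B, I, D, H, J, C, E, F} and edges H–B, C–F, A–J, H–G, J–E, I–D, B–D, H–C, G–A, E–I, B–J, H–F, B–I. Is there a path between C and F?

Yes

From C we can reach A, B, C, D, E, F, G, H, I, J, which includes F.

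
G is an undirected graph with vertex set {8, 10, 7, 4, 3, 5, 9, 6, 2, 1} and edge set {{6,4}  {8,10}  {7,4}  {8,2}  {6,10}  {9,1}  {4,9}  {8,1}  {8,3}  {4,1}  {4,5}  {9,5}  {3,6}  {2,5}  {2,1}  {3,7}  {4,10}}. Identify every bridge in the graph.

The edges on the cycle 3-6-4-7-3 are not bridges since each lies on that cycle.
Every edge lies on some cycle, so there are no bridges.

none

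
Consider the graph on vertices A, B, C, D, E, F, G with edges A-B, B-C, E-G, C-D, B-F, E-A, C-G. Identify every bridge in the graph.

B-F, C-D

The edges on the cycle E-A-B-C-G-E are not bridges since each lies on that cycle.
But removing C-D disconnects C from D; removing B-F disconnects B from F — these are bridges.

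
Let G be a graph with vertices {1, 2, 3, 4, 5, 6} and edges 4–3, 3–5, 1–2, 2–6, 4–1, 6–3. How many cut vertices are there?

Removing 3 increases the component count from 1 to 2, so 3 is a cut vertex.
By contrast removing 2 leaves 1 component; it is not a cut vertex. No other vertex is a cut vertex either.

1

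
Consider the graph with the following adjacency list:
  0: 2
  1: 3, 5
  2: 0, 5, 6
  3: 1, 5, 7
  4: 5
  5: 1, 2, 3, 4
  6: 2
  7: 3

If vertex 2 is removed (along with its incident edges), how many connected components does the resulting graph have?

With 2 gone, the remaining components are: {0}; {6}; {1, 3, 4, 5, 7}.
That is 3 components.

3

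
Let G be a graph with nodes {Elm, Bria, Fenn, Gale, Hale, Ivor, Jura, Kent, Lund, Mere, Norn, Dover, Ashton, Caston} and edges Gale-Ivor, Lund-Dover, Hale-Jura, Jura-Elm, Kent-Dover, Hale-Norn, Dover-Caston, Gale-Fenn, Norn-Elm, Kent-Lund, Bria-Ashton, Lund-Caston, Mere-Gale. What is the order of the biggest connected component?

Starting from Bria we can reach Bria, Ashton. That is one component of size 2.
Starting from Kent we can reach Kent, Lund, Dover, Caston. That is one component of size 4.
Starting from Elm we can reach Elm, Hale, Jura, Norn. That is one component of size 4.
Starting from Fenn we can reach Fenn, Gale, Ivor, Mere. That is one component of size 4.
The largest has 4 vertices.

4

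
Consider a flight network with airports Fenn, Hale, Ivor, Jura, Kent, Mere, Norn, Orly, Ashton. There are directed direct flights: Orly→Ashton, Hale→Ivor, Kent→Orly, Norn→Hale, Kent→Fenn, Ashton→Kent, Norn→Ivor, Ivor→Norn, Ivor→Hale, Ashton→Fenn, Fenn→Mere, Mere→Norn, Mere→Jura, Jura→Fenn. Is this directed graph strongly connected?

No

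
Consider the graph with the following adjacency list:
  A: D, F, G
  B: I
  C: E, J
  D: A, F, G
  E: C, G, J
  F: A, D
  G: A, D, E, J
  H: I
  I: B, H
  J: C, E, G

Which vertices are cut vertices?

G, I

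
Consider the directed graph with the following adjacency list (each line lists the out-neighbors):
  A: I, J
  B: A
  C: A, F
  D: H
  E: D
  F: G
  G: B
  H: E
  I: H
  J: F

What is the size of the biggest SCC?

5

{A, B, F, G, J} are all mutually reachable — one SCC of size 5.
{D, E, H} are all mutually reachable — one SCC of size 3.
{C} is an SCC by itself.
{I} is an SCC by itself.
The largest has 5 vertices.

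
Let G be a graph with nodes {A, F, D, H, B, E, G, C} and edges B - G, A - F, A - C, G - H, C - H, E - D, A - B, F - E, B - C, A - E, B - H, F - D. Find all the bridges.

none

The edges on the cycle B-G-H-B are not bridges since each lies on that cycle.
Every edge lies on some cycle, so there are no bridges.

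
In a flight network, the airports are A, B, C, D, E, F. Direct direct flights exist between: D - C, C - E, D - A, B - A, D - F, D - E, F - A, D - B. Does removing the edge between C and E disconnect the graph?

No

After removing C - E, the path C-D-E still connects them, so the edge is not a bridge.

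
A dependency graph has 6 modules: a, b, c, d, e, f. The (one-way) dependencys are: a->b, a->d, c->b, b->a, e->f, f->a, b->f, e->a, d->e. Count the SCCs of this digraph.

2

{a, b, d, e, f} are all mutually reachable — one SCC of size 5.
{c} is an SCC by itself.
That gives 2 strongly connected components.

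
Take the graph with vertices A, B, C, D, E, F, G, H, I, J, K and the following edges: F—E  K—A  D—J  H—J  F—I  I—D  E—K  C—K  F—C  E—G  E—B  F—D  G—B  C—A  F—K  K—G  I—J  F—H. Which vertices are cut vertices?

Removing F increases the component count from 1 to 2, so F is a cut vertex.
By contrast removing E leaves 1 component; it is not a cut vertex. No other vertex is a cut vertex either.

F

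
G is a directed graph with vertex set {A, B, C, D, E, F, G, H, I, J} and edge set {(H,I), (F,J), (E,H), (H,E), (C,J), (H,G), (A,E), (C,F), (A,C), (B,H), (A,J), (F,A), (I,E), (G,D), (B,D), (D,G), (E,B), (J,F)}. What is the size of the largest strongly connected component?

4

{B, E, H, I} are all mutually reachable — one SCC of size 4.
{A, C, F, J} are all mutually reachable — one SCC of size 4.
{D, G} are all mutually reachable — one SCC of size 2.
The largest has 4 vertices.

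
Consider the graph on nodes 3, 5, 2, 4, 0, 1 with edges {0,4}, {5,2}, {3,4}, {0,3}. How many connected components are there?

3

1 is isolated — a component by itself.
Starting from 2 we can reach 2, 5. That is one component of size 2.
Starting from 0 we can reach 0, 3, 4. That is one component of size 3.
Total: 3 components.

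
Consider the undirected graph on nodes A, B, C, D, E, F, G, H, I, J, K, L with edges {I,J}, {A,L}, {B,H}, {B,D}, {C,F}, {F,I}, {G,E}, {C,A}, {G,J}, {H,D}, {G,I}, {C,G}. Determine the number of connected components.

K is isolated — a component by itself.
Starting from B we can reach B, D, H. That is one component of size 3.
Starting from A we can reach A, C, E, F, G, I, J, L. That is one component of size 8.
Total: 3 components.

3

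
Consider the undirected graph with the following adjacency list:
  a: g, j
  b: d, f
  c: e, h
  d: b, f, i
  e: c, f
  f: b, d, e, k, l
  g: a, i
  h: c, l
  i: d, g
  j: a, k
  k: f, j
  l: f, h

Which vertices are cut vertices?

f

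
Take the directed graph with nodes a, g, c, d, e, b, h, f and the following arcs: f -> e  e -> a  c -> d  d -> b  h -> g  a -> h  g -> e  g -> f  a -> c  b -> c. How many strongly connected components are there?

{a, e, f, g, h} are all mutually reachable — one SCC of size 5.
{b, c, d} are all mutually reachable — one SCC of size 3.
That gives 2 strongly connected components.

2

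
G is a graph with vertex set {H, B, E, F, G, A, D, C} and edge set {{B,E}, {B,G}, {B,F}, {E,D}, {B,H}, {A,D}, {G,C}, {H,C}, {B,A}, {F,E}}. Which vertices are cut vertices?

Removing B increases the component count from 1 to 2, so B is a cut vertex.
By contrast removing F leaves 1 component; it is not a cut vertex. No other vertex is a cut vertex either.

B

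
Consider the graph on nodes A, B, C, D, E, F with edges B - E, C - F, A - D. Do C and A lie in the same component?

No

The component containing C is {C, F}, and A is not in it.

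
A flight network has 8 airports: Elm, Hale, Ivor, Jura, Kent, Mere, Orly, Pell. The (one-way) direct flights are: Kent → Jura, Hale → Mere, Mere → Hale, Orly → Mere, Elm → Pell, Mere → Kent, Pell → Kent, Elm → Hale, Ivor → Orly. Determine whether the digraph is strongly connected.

No

There is no directed path from Ivor to Elm, so the graph is not strongly connected.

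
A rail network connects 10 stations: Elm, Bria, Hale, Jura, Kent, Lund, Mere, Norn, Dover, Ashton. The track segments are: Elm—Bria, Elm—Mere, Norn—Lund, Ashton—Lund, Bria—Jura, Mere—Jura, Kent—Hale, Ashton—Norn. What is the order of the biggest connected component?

4

Dover is isolated — a component by itself.
Starting from Hale we can reach Hale, Kent. That is one component of size 2.
Starting from Lund we can reach Lund, Norn, Ashton. That is one component of size 3.
Starting from Elm we can reach Elm, Bria, Jura, Mere. That is one component of size 4.
The largest has 4 vertices.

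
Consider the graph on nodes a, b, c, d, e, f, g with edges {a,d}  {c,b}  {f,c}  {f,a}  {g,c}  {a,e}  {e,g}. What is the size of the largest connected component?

7

Starting from a we can reach a, b, c, d, e, f, g. That is one component of size 7.
The largest has 7 vertices.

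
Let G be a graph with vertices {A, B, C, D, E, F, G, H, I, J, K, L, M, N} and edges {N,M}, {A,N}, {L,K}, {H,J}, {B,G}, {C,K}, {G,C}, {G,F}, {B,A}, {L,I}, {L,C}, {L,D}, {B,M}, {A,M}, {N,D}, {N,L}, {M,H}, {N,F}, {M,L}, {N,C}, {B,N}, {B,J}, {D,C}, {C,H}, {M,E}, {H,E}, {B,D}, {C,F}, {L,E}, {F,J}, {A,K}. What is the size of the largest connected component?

Starting from A we can reach A, B, C, D, E, F, G, H, I, J, K, L, M, N. That is one component of size 14.
The largest has 14 vertices.

14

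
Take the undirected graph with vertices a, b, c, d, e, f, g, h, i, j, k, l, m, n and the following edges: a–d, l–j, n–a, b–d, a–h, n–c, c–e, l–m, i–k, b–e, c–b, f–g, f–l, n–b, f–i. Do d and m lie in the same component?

The component containing d is {a, b, c, d, e, h, n}, and m is not in it.

No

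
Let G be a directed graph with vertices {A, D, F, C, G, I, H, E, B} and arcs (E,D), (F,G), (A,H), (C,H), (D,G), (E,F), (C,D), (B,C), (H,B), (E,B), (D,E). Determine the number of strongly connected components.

{B, C, D, E, H} are all mutually reachable — one SCC of size 5.
{I} is an SCC by itself.
{A} is an SCC by itself.
{G} is an SCC by itself.
{F} is an SCC by itself.
That gives 5 strongly connected components.

5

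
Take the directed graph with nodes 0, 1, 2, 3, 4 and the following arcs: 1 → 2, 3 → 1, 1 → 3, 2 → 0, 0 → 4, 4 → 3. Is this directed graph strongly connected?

Yes

From 3 we can reach every vertex (0, 1, 2, 3, 4), and every vertex can reach 3 (0, 1, 2, 3, 4). So the whole graph is one strongly connected component.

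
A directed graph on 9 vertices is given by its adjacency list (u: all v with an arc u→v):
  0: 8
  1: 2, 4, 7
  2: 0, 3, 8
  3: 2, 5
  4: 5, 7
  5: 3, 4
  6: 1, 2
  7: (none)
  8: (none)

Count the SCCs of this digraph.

{2, 3, 4, 5} are all mutually reachable — one SCC of size 4.
{1} is an SCC by itself.
{7} is an SCC by itself.
{8} is an SCC by itself.
{6} is an SCC by itself.
(and 1 more singleton SCC)
That gives 6 strongly connected components.

6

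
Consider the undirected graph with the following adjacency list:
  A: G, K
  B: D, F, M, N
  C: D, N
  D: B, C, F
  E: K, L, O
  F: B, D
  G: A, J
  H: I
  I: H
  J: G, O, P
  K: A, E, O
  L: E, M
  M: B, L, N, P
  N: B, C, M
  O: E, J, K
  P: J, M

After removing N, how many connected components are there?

2

With N gone, the remaining components are: {H, I}; {A, B, C, D, E, F, G, J, K, L, M, O, P}.
That is 2 components.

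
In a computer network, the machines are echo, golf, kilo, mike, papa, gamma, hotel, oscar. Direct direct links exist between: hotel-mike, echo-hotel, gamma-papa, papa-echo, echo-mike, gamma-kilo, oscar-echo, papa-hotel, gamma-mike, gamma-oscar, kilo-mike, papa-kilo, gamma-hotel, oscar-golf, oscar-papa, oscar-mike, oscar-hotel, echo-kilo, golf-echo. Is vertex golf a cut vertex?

Deleting golf leaves 1 component (was 1) (its neighbors echo, oscar remain connected to each other), so golf is not a cut vertex.

No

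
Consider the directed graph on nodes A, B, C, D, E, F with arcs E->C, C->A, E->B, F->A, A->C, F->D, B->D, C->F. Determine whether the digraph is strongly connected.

No

There is no directed path from F to E, so the graph is not strongly connected.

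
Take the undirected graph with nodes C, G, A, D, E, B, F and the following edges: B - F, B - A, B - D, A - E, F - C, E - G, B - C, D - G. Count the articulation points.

Removing B increases the component count from 1 to 2, so B is a cut vertex.
By contrast removing F leaves 1 component; it is not a cut vertex. No other vertex is a cut vertex either.

1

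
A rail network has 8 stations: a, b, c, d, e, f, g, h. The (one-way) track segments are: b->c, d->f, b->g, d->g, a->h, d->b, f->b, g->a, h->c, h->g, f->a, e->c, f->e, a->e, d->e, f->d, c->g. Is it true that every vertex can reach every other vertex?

No

There is no directed path from e to f, so the graph is not strongly connected.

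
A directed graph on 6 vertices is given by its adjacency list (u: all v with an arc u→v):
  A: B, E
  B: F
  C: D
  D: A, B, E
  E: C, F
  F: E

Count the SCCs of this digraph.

{A, B, C, D, E, F} are all mutually reachable — one SCC of size 6.
That gives 1 strongly connected component.

1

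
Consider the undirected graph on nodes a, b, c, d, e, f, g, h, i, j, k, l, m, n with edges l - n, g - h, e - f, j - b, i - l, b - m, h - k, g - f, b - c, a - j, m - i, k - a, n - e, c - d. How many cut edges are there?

The edges on the cycle g-h-k-a-j-b-m-i-l-n-e-f-g are not bridges since each lies on that cycle.
But removing c - d disconnects c from d; removing c - b disconnects c from b — these are bridges.
That makes 2 bridges.

2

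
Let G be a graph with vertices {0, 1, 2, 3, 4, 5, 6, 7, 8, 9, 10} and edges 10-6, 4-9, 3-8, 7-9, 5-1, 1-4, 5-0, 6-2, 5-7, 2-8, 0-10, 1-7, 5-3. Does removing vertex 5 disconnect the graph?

Yes

Deleting 5 raises the number of components from 1 to 2, so 5 is a cut vertex.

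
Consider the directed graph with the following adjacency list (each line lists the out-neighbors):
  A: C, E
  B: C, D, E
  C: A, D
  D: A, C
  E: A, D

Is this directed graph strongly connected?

No

There is no directed path from D to B, so the graph is not strongly connected.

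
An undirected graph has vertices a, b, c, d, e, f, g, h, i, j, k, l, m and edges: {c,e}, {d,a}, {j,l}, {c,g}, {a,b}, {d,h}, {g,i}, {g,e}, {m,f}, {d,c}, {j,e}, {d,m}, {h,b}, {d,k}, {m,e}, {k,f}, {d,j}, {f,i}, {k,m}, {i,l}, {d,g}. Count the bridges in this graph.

0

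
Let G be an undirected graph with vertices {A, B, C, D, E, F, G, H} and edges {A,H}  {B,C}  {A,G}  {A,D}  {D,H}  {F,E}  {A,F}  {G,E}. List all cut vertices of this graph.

A

Removing A increases the component count from 2 to 3, so A is a cut vertex.
By contrast removing C leaves 2 components; it is not a cut vertex. No other vertex is a cut vertex either.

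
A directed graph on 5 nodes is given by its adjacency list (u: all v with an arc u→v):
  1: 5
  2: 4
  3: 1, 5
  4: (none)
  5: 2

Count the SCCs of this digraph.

{1} is an SCC by itself.
{5} is an SCC by itself.
{2} is an SCC by itself.
{3} is an SCC by itself.
{4} is an SCC by itself.
That gives 5 strongly connected components.

5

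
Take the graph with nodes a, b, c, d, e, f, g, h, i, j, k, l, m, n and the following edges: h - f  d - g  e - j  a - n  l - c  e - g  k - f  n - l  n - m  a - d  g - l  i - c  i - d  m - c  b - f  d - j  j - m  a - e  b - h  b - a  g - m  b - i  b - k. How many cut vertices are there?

1

Removing b increases the component count from 1 to 2, so b is a cut vertex.
By contrast removing g leaves 1 component; it is not a cut vertex. No other vertex is a cut vertex either.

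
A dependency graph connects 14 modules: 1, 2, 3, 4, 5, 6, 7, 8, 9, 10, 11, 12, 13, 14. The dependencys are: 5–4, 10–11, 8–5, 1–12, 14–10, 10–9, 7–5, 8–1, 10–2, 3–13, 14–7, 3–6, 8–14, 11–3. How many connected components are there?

Starting from 1 we can reach 1, 2, 3, 4, 5, 6, 7, 8, 9, 10, 11, 12, 13, 14. That is one component of size 14.
Total: 1 component.

1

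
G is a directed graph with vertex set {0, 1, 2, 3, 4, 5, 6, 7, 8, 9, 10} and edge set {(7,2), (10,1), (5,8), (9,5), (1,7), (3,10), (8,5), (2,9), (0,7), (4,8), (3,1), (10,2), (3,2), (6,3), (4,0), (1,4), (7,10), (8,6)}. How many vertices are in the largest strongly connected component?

{0, 1, 2, 3, 4, 5, 6, 7, 8, 9, 10} are all mutually reachable — one SCC of size 11.
The largest has 11 vertices.

11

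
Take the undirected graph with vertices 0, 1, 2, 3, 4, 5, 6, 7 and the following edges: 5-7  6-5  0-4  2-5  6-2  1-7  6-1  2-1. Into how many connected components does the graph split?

3

3 is isolated — a component by itself.
Starting from 0 we can reach 0, 4. That is one component of size 2.
Starting from 1 we can reach 1, 2, 5, 6, 7. That is one component of size 5.
Total: 3 components.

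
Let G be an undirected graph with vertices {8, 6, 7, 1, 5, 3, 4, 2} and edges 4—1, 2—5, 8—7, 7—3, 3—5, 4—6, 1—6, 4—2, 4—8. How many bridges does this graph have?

The edges on the cycle 4-1-6-4 are not bridges since each lies on that cycle.
Every edge lies on some cycle, so there are no bridges.

0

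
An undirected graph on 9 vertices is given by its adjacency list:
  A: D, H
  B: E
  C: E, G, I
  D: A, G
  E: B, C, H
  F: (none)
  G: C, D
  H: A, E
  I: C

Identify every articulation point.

Removing C increases the component count from 2 to 3, so C is a cut vertex.
Removing E increases the component count from 2 to 3, so E is a cut vertex.
By contrast removing G leaves 2 components; it is not a cut vertex. No other vertex is a cut vertex either.

C, E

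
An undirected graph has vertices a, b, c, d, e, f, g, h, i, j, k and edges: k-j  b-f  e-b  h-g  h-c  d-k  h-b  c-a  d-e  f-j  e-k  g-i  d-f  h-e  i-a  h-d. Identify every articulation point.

Removing h increases the component count from 1 to 2, so h is a cut vertex.
By contrast removing j leaves 1 component; it is not a cut vertex. No other vertex is a cut vertex either.

h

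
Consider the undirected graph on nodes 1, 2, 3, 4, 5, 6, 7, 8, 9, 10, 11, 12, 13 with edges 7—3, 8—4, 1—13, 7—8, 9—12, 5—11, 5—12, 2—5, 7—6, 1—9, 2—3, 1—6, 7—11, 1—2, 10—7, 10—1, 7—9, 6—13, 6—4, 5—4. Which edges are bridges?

none

The edges on the cycle 10-7-8-4-5-2-1-10 are not bridges since each lies on that cycle.
Every edge lies on some cycle, so there are no bridges.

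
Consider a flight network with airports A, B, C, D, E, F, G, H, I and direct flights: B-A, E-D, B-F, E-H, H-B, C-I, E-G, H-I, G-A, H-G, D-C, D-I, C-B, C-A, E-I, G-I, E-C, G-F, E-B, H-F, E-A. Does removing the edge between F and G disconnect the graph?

After removing F-G, the path F-H-G still connects them, so the edge is not a bridge.

No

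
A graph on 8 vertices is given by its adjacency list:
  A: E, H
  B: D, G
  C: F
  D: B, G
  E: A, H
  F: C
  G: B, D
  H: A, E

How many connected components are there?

Starting from C we can reach C, F. That is one component of size 2.
Starting from A we can reach A, E, H. That is one component of size 3.
Starting from B we can reach B, D, G. That is one component of size 3.
Total: 3 components.

3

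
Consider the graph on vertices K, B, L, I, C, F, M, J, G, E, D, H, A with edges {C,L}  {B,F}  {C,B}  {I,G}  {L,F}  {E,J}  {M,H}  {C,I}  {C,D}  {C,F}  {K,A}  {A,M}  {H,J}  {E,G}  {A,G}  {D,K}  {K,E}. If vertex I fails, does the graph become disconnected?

Deleting I leaves 1 component (was 1) (its neighbors C, G remain connected to each other), so I is not a cut vertex.

No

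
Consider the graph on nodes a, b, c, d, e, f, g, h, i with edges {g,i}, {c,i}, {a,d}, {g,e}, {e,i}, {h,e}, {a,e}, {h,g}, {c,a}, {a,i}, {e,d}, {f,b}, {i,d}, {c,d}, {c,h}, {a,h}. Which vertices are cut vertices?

none

Removing e, for instance, still leaves 2 components. No single vertex removal increases the component count — the graph has no articulation points.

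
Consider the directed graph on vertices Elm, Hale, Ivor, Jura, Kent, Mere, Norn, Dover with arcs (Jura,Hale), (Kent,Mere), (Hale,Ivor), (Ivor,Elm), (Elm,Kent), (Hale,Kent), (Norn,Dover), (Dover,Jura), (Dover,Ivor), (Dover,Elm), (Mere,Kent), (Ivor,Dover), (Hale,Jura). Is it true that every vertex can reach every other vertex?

No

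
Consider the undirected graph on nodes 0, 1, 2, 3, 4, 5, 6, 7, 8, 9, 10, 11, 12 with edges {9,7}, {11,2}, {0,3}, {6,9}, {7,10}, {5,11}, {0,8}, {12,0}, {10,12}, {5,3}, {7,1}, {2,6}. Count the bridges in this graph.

2

The edges on the cycle 5-11-2-6-9-7-10-12-0-3-5 are not bridges since each lies on that cycle.
But removing 0-8 disconnects 0 from 8; removing 1-7 disconnects 1 from 7 — these are bridges.
That makes 2 bridges.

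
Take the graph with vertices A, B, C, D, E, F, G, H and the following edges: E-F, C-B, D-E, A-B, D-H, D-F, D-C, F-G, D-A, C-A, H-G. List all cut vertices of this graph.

D

Removing D increases the component count from 1 to 2, so D is a cut vertex.
By contrast removing A leaves 1 component; it is not a cut vertex. No other vertex is a cut vertex either.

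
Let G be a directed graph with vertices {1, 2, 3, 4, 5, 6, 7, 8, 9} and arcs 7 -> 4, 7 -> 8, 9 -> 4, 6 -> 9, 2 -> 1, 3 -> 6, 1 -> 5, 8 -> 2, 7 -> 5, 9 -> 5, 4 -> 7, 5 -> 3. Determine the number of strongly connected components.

1

{1, 2, 3, 4, 5, 6, 7, 8, 9} are all mutually reachable — one SCC of size 9.
That gives 1 strongly connected component.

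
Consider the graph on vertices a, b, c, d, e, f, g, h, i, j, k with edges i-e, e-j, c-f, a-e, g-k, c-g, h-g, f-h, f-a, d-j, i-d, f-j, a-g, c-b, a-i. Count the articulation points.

Removing c increases the component count from 1 to 2, so c is a cut vertex.
Removing g increases the component count from 1 to 2, so g is a cut vertex.
By contrast removing f leaves 1 component; it is not a cut vertex. No other vertex is a cut vertex either.

2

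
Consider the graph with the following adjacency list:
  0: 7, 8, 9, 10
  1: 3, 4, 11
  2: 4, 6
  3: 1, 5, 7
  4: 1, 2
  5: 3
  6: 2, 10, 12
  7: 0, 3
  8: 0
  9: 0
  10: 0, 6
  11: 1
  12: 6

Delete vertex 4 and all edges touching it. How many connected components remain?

1

With 4 gone, the remaining components are: {0, 1, 2, 3, 5, 6, 7, 8, 9, 10, 11, 12}.
That is 1 component.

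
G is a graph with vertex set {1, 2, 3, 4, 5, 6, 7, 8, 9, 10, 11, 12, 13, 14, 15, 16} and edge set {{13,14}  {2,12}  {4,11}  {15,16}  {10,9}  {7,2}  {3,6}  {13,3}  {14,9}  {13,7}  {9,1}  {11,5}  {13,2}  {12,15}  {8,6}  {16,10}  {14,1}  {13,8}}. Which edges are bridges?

The edges on the cycle 13-7-2-13 are not bridges since each lies on that cycle.
But removing 4–11 disconnects 4 from 11; removing 11–5 disconnects 11 from 5 — these are bridges.

11-4, 11-5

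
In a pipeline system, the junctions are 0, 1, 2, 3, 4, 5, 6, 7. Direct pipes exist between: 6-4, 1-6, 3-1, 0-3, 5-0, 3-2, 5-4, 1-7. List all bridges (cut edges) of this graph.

1-7, 2-3

The edges on the cycle 5-0-3-1-6-4-5 are not bridges since each lies on that cycle.
But removing 1-7 disconnects 1 from 7; removing 3-2 disconnects 3 from 2 — these are bridges.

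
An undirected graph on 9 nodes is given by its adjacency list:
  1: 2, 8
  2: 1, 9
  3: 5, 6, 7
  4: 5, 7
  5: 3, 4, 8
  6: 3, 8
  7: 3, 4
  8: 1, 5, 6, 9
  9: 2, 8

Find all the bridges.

The edges on the cycle 8-6-3-7-4-5-8 are not bridges since each lies on that cycle.
Every edge lies on some cycle, so there are no bridges.

none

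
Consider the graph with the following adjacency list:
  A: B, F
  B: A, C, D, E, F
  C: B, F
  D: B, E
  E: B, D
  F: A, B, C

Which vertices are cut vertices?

B

Removing B increases the component count from 1 to 2, so B is a cut vertex.
By contrast removing D leaves 1 component; it is not a cut vertex. No other vertex is a cut vertex either.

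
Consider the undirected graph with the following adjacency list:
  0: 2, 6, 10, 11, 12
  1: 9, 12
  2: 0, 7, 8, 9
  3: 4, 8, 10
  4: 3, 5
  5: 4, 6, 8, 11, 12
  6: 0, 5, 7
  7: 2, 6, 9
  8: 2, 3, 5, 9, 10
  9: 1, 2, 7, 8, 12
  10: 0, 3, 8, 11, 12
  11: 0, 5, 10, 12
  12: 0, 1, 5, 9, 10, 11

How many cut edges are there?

The edges on the cycle 5-12-0-6-5 are not bridges since each lies on that cycle.
Every edge lies on some cycle, so there are no bridges.

0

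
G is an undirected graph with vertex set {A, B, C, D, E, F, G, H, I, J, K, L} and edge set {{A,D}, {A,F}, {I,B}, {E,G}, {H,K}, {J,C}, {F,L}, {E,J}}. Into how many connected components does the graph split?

Starting from B we can reach B, I. That is one component of size 2.
Starting from H we can reach H, K. That is one component of size 2.
Starting from C we can reach C, E, G, J. That is one component of size 4.
Starting from A we can reach A, D, F, L. That is one component of size 4.
Total: 4 components.

4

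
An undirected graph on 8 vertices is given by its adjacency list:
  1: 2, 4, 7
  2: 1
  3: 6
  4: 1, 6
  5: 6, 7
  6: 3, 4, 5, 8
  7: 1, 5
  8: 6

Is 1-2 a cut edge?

Yes

Removing 1-2 leaves no path between 1 and 2: the component count goes from 1 to 2. So it is a bridge.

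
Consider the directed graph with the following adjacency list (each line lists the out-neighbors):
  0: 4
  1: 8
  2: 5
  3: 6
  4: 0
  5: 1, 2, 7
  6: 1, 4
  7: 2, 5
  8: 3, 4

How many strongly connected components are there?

{1, 3, 6, 8} are all mutually reachable — one SCC of size 4.
{2, 5, 7} are all mutually reachable — one SCC of size 3.
{0, 4} are all mutually reachable — one SCC of size 2.
That gives 3 strongly connected components.

3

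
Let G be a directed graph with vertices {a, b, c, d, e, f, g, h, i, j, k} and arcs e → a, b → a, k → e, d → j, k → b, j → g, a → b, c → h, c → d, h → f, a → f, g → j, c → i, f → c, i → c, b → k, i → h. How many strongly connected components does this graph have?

{a, b, e, k} are all mutually reachable — one SCC of size 4.
{c, f, h, i} are all mutually reachable — one SCC of size 4.
{g, j} are all mutually reachable — one SCC of size 2.
{d} is an SCC by itself.
That gives 4 strongly connected components.

4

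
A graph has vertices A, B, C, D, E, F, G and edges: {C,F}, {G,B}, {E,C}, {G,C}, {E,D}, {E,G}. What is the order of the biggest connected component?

A is isolated — a component by itself.
Starting from B we can reach B, C, D, E, F, G. That is one component of size 6.
The largest has 6 vertices.

6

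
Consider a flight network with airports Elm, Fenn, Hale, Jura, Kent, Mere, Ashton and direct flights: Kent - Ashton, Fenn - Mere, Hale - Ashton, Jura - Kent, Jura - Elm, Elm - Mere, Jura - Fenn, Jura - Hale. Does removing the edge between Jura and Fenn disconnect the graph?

After removing Jura - Fenn, the path Jura-Elm-Mere-Fenn still connects them, so the edge is not a bridge.

No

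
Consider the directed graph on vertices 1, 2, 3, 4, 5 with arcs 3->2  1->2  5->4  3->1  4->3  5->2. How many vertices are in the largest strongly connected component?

{5} is an SCC by itself.
{1} is an SCC by itself.
{3} is an SCC by itself.
{4} is an SCC by itself.
{2} is an SCC by itself.
The largest has 1 vertex.

1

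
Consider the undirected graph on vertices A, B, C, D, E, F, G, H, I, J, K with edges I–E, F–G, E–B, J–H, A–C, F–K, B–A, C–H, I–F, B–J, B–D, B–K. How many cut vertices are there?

2

Removing B increases the component count from 1 to 3, so B is a cut vertex.
Removing F increases the component count from 1 to 2, so F is a cut vertex.
By contrast removing K leaves 1 component; it is not a cut vertex. No other vertex is a cut vertex either.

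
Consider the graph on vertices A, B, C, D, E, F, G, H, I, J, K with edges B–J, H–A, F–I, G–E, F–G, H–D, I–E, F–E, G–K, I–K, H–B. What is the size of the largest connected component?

C is isolated — a component by itself.
Starting from E we can reach E, F, G, I, K. That is one component of size 5.
Starting from A we can reach A, B, D, H, J. That is one component of size 5.
The largest has 5 vertices.

5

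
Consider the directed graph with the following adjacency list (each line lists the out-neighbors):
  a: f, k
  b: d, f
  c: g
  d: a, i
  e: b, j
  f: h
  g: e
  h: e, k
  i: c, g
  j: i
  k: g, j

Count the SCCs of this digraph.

{a, b, c, d, e, f, g, h, i, j, k} are all mutually reachable — one SCC of size 11.
That gives 1 strongly connected component.

1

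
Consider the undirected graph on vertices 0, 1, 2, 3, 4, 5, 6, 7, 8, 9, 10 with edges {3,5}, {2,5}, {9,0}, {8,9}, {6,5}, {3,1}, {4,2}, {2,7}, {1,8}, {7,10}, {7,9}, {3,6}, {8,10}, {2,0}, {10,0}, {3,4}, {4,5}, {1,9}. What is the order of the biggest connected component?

Starting from 0 we can reach 0, 1, 2, 3, 4, 5, 6, 7, 8, 9, 10. That is one component of size 11.
The largest has 11 vertices.

11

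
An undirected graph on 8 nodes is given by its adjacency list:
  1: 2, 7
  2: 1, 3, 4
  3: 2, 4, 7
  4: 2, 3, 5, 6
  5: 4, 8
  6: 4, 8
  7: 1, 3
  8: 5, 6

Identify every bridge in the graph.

The edges on the cycle 4-5-8-6-4 are not bridges since each lies on that cycle.
Every edge lies on some cycle, so there are no bridges.

none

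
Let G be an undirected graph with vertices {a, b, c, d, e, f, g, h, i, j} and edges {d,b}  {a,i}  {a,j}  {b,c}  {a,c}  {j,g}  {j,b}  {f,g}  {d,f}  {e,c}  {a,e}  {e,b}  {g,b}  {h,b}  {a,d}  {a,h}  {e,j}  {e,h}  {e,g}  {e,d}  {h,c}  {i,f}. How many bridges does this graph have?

0

The edges on the cycle a-e-j-g-f-i-a are not bridges since each lies on that cycle.
Every edge lies on some cycle, so there are no bridges.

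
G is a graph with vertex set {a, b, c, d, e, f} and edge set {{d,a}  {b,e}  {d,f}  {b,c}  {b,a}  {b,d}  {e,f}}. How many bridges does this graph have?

1

The edges on the cycle b-d-f-e-b are not bridges since each lies on that cycle.
But removing c—b disconnects c from b — this is a bridge.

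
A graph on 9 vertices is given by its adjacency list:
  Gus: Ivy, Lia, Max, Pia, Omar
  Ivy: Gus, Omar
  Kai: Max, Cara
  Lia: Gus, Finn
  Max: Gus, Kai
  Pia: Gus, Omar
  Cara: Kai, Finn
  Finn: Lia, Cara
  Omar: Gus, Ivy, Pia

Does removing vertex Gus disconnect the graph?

Yes

Deleting Gus raises the number of components from 1 to 2, so Gus is a cut vertex.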